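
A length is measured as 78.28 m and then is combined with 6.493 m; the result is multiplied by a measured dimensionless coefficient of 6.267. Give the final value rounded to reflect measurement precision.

78.28 m + 6.493 m = 84.773 m; the sum is limited to 2 decimal places (4 s.f.).
Carrying full precision, 84.773 × 6.267 = 531.272391 m; 6.267 has 4 s.f., so the result keeps min(4, 4) = 4 s.f.
Rounded to 4 significant figures: 531.3 m.

531.3 m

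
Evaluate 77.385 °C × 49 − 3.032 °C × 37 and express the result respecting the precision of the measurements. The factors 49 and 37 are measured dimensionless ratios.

77.385 × 49 = 3791.865 → 3.8 × 10³ °C (2 s.f., last digit at the 10^2 place).
3.032 × 37 = 112.184 → 1.1 × 10² °C (2 s.f., last digit at the 10^1 place).
Difference: 3679.681 °C; keep the coarser place, 10^2.
Result: 3.7 × 10³ °C.

3.7 × 10³ °C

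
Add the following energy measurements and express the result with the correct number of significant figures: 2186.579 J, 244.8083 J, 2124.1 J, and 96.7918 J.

4.6523 × 10³ J

2186.579 J + 244.8083 J + 2124.1 J + 96.7918 J = 4652.2791 J.
Addition/subtraction keeps the fewest decimal places: 2186.579 → 3 decimal places, 244.8083 → 4 decimal places, 2124.1 → 1 decimal place, 96.7918 → 4 decimal places; limit is 1.
Rounded to 1 decimal place: 4.6523 × 10³ J.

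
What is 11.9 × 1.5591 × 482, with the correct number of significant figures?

11.9 × 1.5591 × 482 = 8942.68578
Multiplication/division keeps the fewest significant figures: 11.9 → 3 s.f., 1.5591 → 5 s.f., 482 → 3 s.f.; limit is 3.
Rounded to 3 significant figures: 8.94 × 10^3.

8.94 × 10^3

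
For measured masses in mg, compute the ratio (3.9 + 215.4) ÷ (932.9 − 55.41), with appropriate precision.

0.2499

3.9 + 215.4 = 219.3, limited to 1 d.p. → 4 s.f.; 932.9 − 55.41 = 877.49, limited to 1 d.p. → 4 s.f.
Carrying full precision, 219.3 ÷ 877.49 = 0.249917377976…; keep min(4, 4) = 4 s.f.
Rounded to 4 significant figures: 0.2499.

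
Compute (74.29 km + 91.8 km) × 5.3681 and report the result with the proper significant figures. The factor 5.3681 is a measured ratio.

74.29 km + 91.8 km = 166.09 km; the sum is limited to 1 decimal place (4 s.f.).
Carrying full precision, 166.09 × 5.3681 = 891.587729 km; 5.3681 has 5 s.f., so the result keeps min(4, 5) = 4 s.f.
Rounded to 4 significant figures: 891.6 km.

891.6 km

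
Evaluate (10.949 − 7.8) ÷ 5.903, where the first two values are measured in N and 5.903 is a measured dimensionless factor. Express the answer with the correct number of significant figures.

10.949 N − 7.8 N = 3.149 N; the difference is limited to 1 decimal place (2 s.f.).
Carrying full precision, 3.149 ÷ 5.903 = 0.533457563951… N; 5.903 has 4 s.f., so the result keeps min(2, 4) = 2 s.f.
Rounded to 2 significant figures: 5.3 × 10⁻¹ N.

5.3 × 10⁻¹ N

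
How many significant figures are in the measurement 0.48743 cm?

5

0.48743: leading zeros are not significant.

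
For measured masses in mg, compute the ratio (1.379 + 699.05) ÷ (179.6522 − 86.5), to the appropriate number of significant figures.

1.379 + 699.05 = 700.429, limited to 2 d.p. → 5 s.f.; 179.6522 − 86.5 = 93.1522, limited to 1 d.p. → 3 s.f.
Carrying full precision, 700.429 ÷ 93.1522 = 7.51918902613…; keep min(5, 3) = 3 s.f.
Rounded to 3 significant figures: 7.52.

7.52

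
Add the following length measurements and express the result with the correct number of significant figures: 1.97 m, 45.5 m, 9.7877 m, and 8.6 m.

1.97 m + 45.5 m + 9.7877 m + 8.6 m = 65.8577 m.
Addition/subtraction keeps the fewest decimal places: 1.97 → 2 decimal places, 45.5 → 1 decimal place, 9.7877 → 4 decimal places, 8.6 → 1 decimal place; limit is 1.
Rounded to 1 decimal place: 65.9 m.

65.9 m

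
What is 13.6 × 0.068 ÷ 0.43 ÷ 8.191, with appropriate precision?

13.6 × 0.068 ÷ 0.43 ÷ 8.191 = 0.262568389015…
Multiplication/division keeps the fewest significant figures: 13.6 → 3 s.f., 0.068 → 2 s.f., 0.43 → 2 s.f., 8.191 → 4 s.f.; limit is 2.
Rounded to 2 significant figures: 0.26.

0.26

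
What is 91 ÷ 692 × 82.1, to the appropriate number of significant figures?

91 ÷ 692 × 82.1 = 10.7963872832…
Multiplication/division keeps the fewest significant figures: 91 → 2 s.f., 692 → 3 s.f., 82.1 → 3 s.f.; limit is 2.
Rounded to 2 significant figures: 11.

11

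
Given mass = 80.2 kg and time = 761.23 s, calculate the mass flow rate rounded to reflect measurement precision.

0.105 kg/s

mass flow rate = 80.2 kg ÷ 761.23 s = 0.105355805735… kg/s.
80.2 has 3 significant figures; 761.23 has 5.
Division/multiplication keeps the fewest: 3 significant figures.
Rounded: 0.105 kg/s.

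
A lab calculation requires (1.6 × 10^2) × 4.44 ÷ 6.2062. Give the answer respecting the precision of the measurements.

1.1 × 10^2

(1.6 × 10^2) × 4.44 ÷ 6.2062 = 114.466178982…
Multiplication/division keeps the fewest significant figures: 1.6 × 10^2 → 2 s.f., 4.44 → 3 s.f., 6.2062 → 5 s.f.; limit is 2.
Rounded to 2 significant figures: 1.1 × 10^2.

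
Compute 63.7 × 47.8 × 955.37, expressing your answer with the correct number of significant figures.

63.7 × 47.8 × 955.37 = 2908967.8982
Multiplication/division keeps the fewest significant figures: 63.7 → 3 s.f., 47.8 → 3 s.f., 955.37 → 5 s.f.; limit is 3.
Rounded to 3 significant figures: 2.91 × 10⁶.

2.91 × 10⁶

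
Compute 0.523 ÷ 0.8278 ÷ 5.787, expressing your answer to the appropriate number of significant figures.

1.09 × 10⁻¹

0.523 ÷ 0.8278 ÷ 5.787 = 0.109174895385…
Multiplication/division keeps the fewest significant figures: 0.523 → 3 s.f., 0.8278 → 4 s.f., 5.787 → 4 s.f.; limit is 3.
Rounded to 3 significant figures: 1.09 × 10⁻¹.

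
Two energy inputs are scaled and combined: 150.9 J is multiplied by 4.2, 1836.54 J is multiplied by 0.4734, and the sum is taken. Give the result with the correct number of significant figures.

150.9 × 4.2 = 633.78 → 6.3 × 10² J (2 s.f., last digit at the 10^1 place).
1836.54 × 0.4734 = 869.418036 → 869.4 J (4 s.f., last digit at the 10^-1 place).
Sum: 1503.198036 J; keep the coarser place, 10^1.
Result: 1.50 × 10³ J.

1.50 × 10³ J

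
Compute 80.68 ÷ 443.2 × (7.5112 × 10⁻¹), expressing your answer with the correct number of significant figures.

1.367 × 10⁻¹

80.68 ÷ 443.2 × (7.5112 × 10⁻¹) = 0.13673366787…
Multiplication/division keeps the fewest significant figures: 80.68 → 4 s.f., 443.2 → 4 s.f., 7.5112 × 10⁻¹ → 5 s.f.; limit is 4.
Rounded to 4 significant figures: 1.367 × 10⁻¹.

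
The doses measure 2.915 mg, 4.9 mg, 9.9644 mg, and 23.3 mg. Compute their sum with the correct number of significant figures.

41.1 mg

2.915 mg + 4.9 mg + 9.9644 mg + 23.3 mg = 41.0794 mg.
Addition/subtraction keeps the fewest decimal places: 2.915 → 3 decimal places, 4.9 → 1 decimal place, 9.9644 → 4 decimal places, 23.3 → 1 decimal place; limit is 1.
Rounded to 1 decimal place: 41.1 mg.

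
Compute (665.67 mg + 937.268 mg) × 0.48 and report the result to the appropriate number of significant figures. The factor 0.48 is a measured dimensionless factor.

665.67 mg + 937.268 mg = 1602.938 mg; the sum is limited to 2 decimal places (6 s.f.).
Carrying full precision, 1602.938 × 0.48 = 769.41024 mg; 0.48 has 2 s.f., so the result keeps min(6, 2) = 2 s.f.
Rounded to 2 significant figures: 7.7 × 10^2 mg.

7.7 × 10^2 mg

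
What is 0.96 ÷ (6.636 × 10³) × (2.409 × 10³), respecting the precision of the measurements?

0.35

0.96 ÷ (6.636 × 10³) × (2.409 × 10³) = 0.348499095841…
Multiplication/division keeps the fewest significant figures: 0.96 → 2 s.f., 6.636 × 10³ → 4 s.f., 2.409 × 10³ → 4 s.f.; limit is 2.
Rounded to 2 significant figures: 0.35.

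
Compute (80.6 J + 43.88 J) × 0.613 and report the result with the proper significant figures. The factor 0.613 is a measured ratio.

76.3 J

80.6 J + 43.88 J = 124.48 J; the sum is limited to 1 decimal place (4 s.f.).
Carrying full precision, 124.48 × 0.613 = 76.30624 J; 0.613 has 3 s.f., so the result keeps min(4, 3) = 3 s.f.
Rounded to 3 significant figures: 76.3 J.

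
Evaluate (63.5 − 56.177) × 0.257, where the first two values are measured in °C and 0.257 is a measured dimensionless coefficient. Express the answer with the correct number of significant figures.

63.5 °C − 56.177 °C = 7.323 °C; the difference is limited to 1 decimal place (2 s.f.).
Carrying full precision, 7.323 × 0.257 = 1.882011 °C; 0.257 has 3 s.f., so the result keeps min(2, 3) = 2 s.f.
Rounded to 2 significant figures: 1.9 °C.

1.9 °C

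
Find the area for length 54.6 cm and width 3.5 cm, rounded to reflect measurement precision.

1.9 × 10² cm²

area = 54.6 cm × 3.5 cm = 191.1 cm².
54.6 has 3 significant figures; 3.5 has 2.
Division/multiplication keeps the fewest: 2 significant figures.
Rounded: 1.9 × 10² cm².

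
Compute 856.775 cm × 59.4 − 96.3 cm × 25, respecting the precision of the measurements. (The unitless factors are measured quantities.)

4.85 × 10^4 cm

856.775 × 59.4 = 50892.435 → 5.09 × 10^4 cm (3 s.f., last digit at the 10^2 place).
96.3 × 25 = 2407.5 → 2.4 × 10^3 cm (2 s.f., last digit at the 10^2 place).
Difference: 48484.935 cm; keep the coarser place, 10^2.
Result: 4.85 × 10^4 cm.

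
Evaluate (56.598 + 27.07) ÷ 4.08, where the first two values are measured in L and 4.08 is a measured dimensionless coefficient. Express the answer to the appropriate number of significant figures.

56.598 L + 27.07 L = 83.668 L; the sum is limited to 2 decimal places (4 s.f.).
Carrying full precision, 83.668 ÷ 4.08 = 20.5068627451… L; 4.08 has 3 s.f., so the result keeps min(4, 3) = 3 s.f.
Rounded to 3 significant figures: 20.5 L.

20.5 L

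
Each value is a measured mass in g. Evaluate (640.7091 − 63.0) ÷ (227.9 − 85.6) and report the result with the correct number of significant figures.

640.7091 − 63.0 = 577.7091, limited to 1 d.p. → 4 s.f.; 227.9 − 85.6 = 142.3, limited to 1 d.p. → 4 s.f.
Carrying full precision, 577.7091 ÷ 142.3 = 4.05979690794…; keep min(4, 4) = 4 s.f.
Rounded to 4 significant figures: 4.060.

4.060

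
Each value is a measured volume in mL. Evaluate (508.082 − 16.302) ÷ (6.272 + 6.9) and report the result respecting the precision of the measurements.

37.3

508.082 − 16.302 = 491.780, limited to 3 d.p. → 6 s.f.; 6.272 + 6.9 = 13.172, limited to 1 d.p. → 3 s.f.
Carrying full precision, 491.780 ÷ 13.172 = 37.3352566049…; keep min(6, 3) = 3 s.f.
Rounded to 3 significant figures: 37.3.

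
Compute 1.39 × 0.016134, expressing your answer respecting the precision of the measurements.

1.39 × 0.016134 = 0.02242626
Multiplication/division keeps the fewest significant figures: 1.39 → 3 s.f., 0.016134 → 5 s.f.; limit is 3.
Rounded to 3 significant figures: 0.0224.

0.0224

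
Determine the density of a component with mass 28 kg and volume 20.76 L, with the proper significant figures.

1.3 kg/L

density = 28 kg ÷ 20.76 L = 1.34874759152… kg/L.
28 has 2 significant figures; 20.76 has 4.
Division/multiplication keeps the fewest: 2 significant figures.
Rounded: 1.3 kg/L.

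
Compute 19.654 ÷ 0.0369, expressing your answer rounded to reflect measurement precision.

19.654 ÷ 0.0369 = 532.628726287…
Multiplication/division keeps the fewest significant figures: 19.654 → 5 s.f., 0.0369 → 3 s.f.; limit is 3.
Rounded to 3 significant figures: 533.

533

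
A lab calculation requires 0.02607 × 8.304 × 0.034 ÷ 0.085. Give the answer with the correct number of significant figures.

0.02607 × 8.304 × 0.034 ÷ 0.085 = 0.086594112
Multiplication/division keeps the fewest significant figures: 0.02607 → 4 s.f., 8.304 → 4 s.f., 0.034 → 2 s.f., 0.085 → 2 s.f.; limit is 2.
Rounded to 2 significant figures: 8.7 × 10⁻².

8.7 × 10⁻²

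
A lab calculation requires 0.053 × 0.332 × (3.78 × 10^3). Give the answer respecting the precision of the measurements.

0.053 × 0.332 × (3.78 × 10^3) = 66.51288
Multiplication/division keeps the fewest significant figures: 0.053 → 2 s.f., 0.332 → 3 s.f., 3.78 × 10^3 → 3 s.f.; limit is 2.
Rounded to 2 significant figures: 67.

67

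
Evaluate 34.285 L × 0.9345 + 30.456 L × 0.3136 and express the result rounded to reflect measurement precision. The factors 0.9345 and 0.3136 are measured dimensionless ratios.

41.59 L

34.285 × 0.9345 = 32.0393325 → 32.04 L (4 s.f., last digit at the 10^-2 place).
30.456 × 0.3136 = 9.5510016 → 9.551 L (4 s.f., last digit at the 10^-3 place).
Sum: 41.5903341 L; keep the coarser place, 10^-2.
Result: 41.59 L.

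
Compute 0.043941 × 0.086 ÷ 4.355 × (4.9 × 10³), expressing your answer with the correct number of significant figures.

4.3

0.043941 × 0.086 ÷ 4.355 × (4.9 × 10³) = 4.25183407577…
Multiplication/division keeps the fewest significant figures: 0.043941 → 5 s.f., 0.086 → 2 s.f., 4.355 → 4 s.f., 4.9 × 10³ → 2 s.f.; limit is 2.
Rounded to 2 significant figures: 4.3.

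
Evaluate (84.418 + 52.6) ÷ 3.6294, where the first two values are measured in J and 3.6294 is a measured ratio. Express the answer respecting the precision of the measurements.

37.75 J

84.418 J + 52.6 J = 137.018 J; the sum is limited to 1 decimal place (4 s.f.).
Carrying full precision, 137.018 ÷ 3.6294 = 37.7522455502… J; 3.6294 has 5 s.f., so the result keeps min(4, 5) = 4 s.f.
Rounded to 4 significant figures: 37.75 J.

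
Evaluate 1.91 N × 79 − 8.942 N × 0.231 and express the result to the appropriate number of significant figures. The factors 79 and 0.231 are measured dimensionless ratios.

1.91 × 79 = 150.89 → 1.5 × 10² N (2 s.f., last digit at the 10^1 place).
8.942 × 0.231 = 2.065602 → 2.07 N (3 s.f., last digit at the 10^-2 place).
Difference: 148.824398 N; keep the coarser place, 10^1.
Result: 1.5 × 10² N.

1.5 × 10² N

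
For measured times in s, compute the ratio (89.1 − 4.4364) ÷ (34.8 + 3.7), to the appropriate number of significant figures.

2.20

89.1 − 4.4364 = 84.6636, limited to 1 d.p. → 3 s.f.; 34.8 + 3.7 = 38.5, limited to 1 d.p. → 3 s.f.
Carrying full precision, 84.6636 ÷ 38.5 = 2.19905454545…; keep min(3, 3) = 3 s.f.
Rounded to 3 significant figures: 2.20.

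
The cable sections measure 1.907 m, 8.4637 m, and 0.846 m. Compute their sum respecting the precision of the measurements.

11.217 m

1.907 m + 8.4637 m + 0.846 m = 11.2167 m.
Addition/subtraction keeps the fewest decimal places: 1.907 → 3 decimal places, 8.4637 → 4 decimal places, 0.846 → 3 decimal places; limit is 3.
Rounded to 3 decimal places: 11.217 m.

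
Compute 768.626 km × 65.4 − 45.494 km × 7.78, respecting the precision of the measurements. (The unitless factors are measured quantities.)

768.626 × 65.4 = 50268.1404 → 5.03 × 10⁴ km (3 s.f., last digit at the 10^2 place).
45.494 × 7.78 = 353.94332 → 354 km (3 s.f., last digit at the 10^0 place).
Difference: 49914.19708 km; keep the coarser place, 10^2.
Result: 4.99 × 10⁴ km.

4.99 × 10⁴ km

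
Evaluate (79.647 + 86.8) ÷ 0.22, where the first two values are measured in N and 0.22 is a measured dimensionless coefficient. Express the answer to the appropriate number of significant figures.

7.6 × 10^2 N

79.647 N + 86.8 N = 166.447 N; the sum is limited to 1 decimal place (4 s.f.).
Carrying full precision, 166.447 ÷ 0.22 = 756.577272727… N; 0.22 has 2 s.f., so the result keeps min(4, 2) = 2 s.f.
Rounded to 2 significant figures: 7.6 × 10^2 N.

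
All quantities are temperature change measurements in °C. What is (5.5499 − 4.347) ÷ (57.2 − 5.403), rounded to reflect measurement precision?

5.5499 − 4.347 = 1.2029, limited to 3 d.p. → 4 s.f.; 57.2 − 5.403 = 51.797, limited to 1 d.p. → 3 s.f.
Carrying full precision, 1.2029 ÷ 51.797 = 0.0232233527038…; keep min(4, 3) = 3 s.f.
Rounded to 3 significant figures: 0.0232.

0.0232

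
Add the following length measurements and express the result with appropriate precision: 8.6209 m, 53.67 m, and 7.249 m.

8.6209 m + 53.67 m + 7.249 m = 69.5399 m.
Addition/subtraction keeps the fewest decimal places: 8.6209 → 4 decimal places, 53.67 → 2 decimal places, 7.249 → 3 decimal places; limit is 2.
Rounded to 2 decimal places: 69.54 m.

69.54 m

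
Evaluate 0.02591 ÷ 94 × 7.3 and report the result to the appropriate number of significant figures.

0.0020

0.02591 ÷ 94 × 7.3 = 0.00201215957447…
Multiplication/division keeps the fewest significant figures: 0.02591 → 4 s.f., 94 → 2 s.f., 7.3 → 2 s.f.; limit is 2.
Rounded to 2 significant figures: 0.0020.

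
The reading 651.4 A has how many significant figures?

4

651.4: every digit is nonzero and significant.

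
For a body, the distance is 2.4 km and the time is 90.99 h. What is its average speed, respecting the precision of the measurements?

0.026 km/h

average speed = 2.4 km ÷ 90.99 h = 0.0263765248928… km/h.
2.4 has 2 significant figures; 90.99 has 4.
Division/multiplication keeps the fewest: 2 significant figures.
Rounded: 0.026 km/h.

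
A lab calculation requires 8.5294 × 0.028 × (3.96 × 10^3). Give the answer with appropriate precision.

9.5 × 10^2

8.5294 × 0.028 × (3.96 × 10^3) = 945.739872
Multiplication/division keeps the fewest significant figures: 8.5294 → 5 s.f., 0.028 → 2 s.f., 3.96 × 10^3 → 3 s.f.; limit is 2.
Rounded to 2 significant figures: 9.5 × 10^2.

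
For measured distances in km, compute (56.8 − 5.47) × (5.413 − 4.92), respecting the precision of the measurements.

56.8 − 5.47 = 51.33, limited to 1 d.p. → 3 s.f.; 5.413 − 4.92 = 0.493, limited to 2 d.p. → 2 s.f.
Carrying full precision, 51.33 × 0.493 = 25.30569; keep min(3, 2) = 2 s.f.
Rounded to 2 significant figures: 25 km².

25 km²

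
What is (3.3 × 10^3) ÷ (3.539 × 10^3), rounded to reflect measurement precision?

(3.3 × 10^3) ÷ (3.539 × 10^3) = 0.932466798531…
Multiplication/division keeps the fewest significant figures: 3.3 × 10^3 → 2 s.f., 3.539 × 10^3 → 4 s.f.; limit is 2.
Rounded to 2 significant figures: 9.3 × 10^-1.

9.3 × 10^-1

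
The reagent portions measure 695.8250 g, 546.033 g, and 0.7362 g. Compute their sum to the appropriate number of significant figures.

695.8250 g + 546.033 g + 0.7362 g = 1242.5942 g.
Addition/subtraction keeps the fewest decimal places: 695.8250 → 4 decimal places, 546.033 → 3 decimal places, 0.7362 → 4 decimal places; limit is 3.
Rounded to 3 decimal places: 1242.594 g.

1242.594 g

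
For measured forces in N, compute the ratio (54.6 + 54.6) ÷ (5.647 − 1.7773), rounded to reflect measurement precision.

28.22

54.6 + 54.6 = 109.2, limited to 1 d.p. → 4 s.f.; 5.647 − 1.7773 = 3.8697, limited to 3 d.p. → 4 s.f.
Carrying full precision, 109.2 ÷ 3.8697 = 28.2192418017…; keep min(4, 4) = 4 s.f.
Rounded to 4 significant figures: 28.22.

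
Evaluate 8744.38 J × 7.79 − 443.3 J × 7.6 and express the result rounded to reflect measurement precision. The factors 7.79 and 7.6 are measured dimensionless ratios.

8744.38 × 7.79 = 68118.7202 → 6.81 × 10^4 J (3 s.f., last digit at the 10^2 place).
443.3 × 7.6 = 3369.08 → 3.4 × 10^3 J (2 s.f., last digit at the 10^2 place).
Difference: 64749.6402 J; keep the coarser place, 10^2.
Result: 6.47 × 10^4 J.

6.47 × 10^4 J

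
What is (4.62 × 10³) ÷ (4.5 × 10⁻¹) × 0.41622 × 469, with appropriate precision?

2.0 × 10⁶

(4.62 × 10³) ÷ (4.5 × 10⁻¹) × 0.41622 × 469 = 2004127.048
Multiplication/division keeps the fewest significant figures: 4.62 × 10³ → 3 s.f., 4.5 × 10⁻¹ → 2 s.f., 0.41622 → 5 s.f., 469 → 3 s.f.; limit is 2.
Rounded to 2 significant figures: 2.0 × 10⁶.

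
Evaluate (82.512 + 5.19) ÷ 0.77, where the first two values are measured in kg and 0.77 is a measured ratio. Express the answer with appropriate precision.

82.512 kg + 5.19 kg = 87.702 kg; the sum is limited to 2 decimal places (4 s.f.).
Carrying full precision, 87.702 ÷ 0.77 = 113.898701299… kg; 0.77 has 2 s.f., so the result keeps min(4, 2) = 2 s.f.
Rounded to 2 significant figures: 1.1 × 10² kg.

1.1 × 10² kg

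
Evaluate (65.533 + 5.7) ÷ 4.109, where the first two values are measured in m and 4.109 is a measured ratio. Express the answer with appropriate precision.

17.3 m

65.533 m + 5.7 m = 71.233 m; the sum is limited to 1 decimal place (3 s.f.).
Carrying full precision, 71.233 ÷ 4.109 = 17.3358481382… m; 4.109 has 4 s.f., so the result keeps min(3, 4) = 3 s.f.
Rounded to 3 significant figures: 17.3 m.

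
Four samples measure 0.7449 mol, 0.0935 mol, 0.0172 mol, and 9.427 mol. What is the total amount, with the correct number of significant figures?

10.283 mol

0.7449 mol + 0.0935 mol + 0.0172 mol + 9.427 mol = 10.2826 mol.
Addition/subtraction keeps the fewest decimal places: 0.7449 → 4 decimal places, 0.0935 → 4 decimal places, 0.0172 → 4 decimal places, 9.427 → 3 decimal places; limit is 3.
Rounded to 3 decimal places: 10.283 mol.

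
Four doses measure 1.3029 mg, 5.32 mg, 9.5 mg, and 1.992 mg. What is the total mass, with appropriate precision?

18.1 mg

1.3029 mg + 5.32 mg + 9.5 mg + 1.992 mg = 18.1149 mg.
Addition/subtraction keeps the fewest decimal places: 1.3029 → 4 decimal places, 5.32 → 2 decimal places, 9.5 → 1 decimal place, 1.992 → 3 decimal places; limit is 1.
Rounded to 1 decimal place: 18.1 mg.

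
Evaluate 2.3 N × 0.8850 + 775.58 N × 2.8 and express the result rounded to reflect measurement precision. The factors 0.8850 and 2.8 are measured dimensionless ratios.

2.2 × 10³ N

2.3 × 0.8850 = 2.0355 → 2.0 N (2 s.f., last digit at the 10^-1 place).
775.58 × 2.8 = 2171.624 → 2.2 × 10³ N (2 s.f., last digit at the 10^2 place).
Sum: 2173.6595 N; keep the coarser place, 10^2.
Result: 2.2 × 10³ N.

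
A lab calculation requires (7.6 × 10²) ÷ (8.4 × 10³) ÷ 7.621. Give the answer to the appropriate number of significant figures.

(7.6 × 10²) ÷ (8.4 × 10³) ÷ 7.621 = 0.0118719578108…
Multiplication/division keeps the fewest significant figures: 7.6 × 10² → 2 s.f., 8.4 × 10³ → 2 s.f., 7.621 → 4 s.f.; limit is 2.
Rounded to 2 significant figures: 0.012.

0.012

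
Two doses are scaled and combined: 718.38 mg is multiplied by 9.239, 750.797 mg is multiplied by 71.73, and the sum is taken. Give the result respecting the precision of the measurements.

6.049 × 10^4 mg

718.38 × 9.239 = 6637.11282 → 6637 mg (4 s.f., last digit at the 10^0 place).
750.797 × 71.73 = 53854.66881 → 5.385 × 10^4 mg (4 s.f., last digit at the 10^1 place).
Sum: 60491.78163 mg; keep the coarser place, 10^1.
Result: 6.049 × 10^4 mg.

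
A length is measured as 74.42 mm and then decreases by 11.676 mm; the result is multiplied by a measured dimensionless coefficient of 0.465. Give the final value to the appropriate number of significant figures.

29.2 mm

74.42 mm − 11.676 mm = 62.744 mm; the difference is limited to 2 decimal places (4 s.f.).
Carrying full precision, 62.744 × 0.465 = 29.17596 mm; 0.465 has 3 s.f., so the result keeps min(4, 3) = 3 s.f.
Rounded to 3 significant figures: 29.2 mm.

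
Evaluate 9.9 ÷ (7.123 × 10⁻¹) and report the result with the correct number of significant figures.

14

9.9 ÷ (7.123 × 10⁻¹) = 13.8986382142…
Multiplication/division keeps the fewest significant figures: 9.9 → 2 s.f., 7.123 × 10⁻¹ → 4 s.f.; limit is 2.
Rounded to 2 significant figures: 14.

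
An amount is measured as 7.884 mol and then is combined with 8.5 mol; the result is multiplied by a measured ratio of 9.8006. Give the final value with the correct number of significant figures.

7.884 mol + 8.5 mol = 16.384 mol; the sum is limited to 1 decimal place (3 s.f.).
Carrying full precision, 16.384 × 9.8006 = 160.5730304 mol; 9.8006 has 5 s.f., so the result keeps min(3, 5) = 3 s.f.
Rounded to 3 significant figures: 161 mol.

161 mol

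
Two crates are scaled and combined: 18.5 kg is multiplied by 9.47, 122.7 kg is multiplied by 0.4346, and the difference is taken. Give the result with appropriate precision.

18.5 × 9.47 = 175.195 → 175 kg (3 s.f., last digit at the 10^0 place).
122.7 × 0.4346 = 53.32542 → 53.33 kg (4 s.f., last digit at the 10^-2 place).
Difference: 121.86958 kg; keep the coarser place, 10^0.
Result: 1.22 × 10² kg.

1.22 × 10² kg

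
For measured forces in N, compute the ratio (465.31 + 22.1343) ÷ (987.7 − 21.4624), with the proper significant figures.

0.5045

465.31 + 22.1343 = 487.4443, limited to 2 d.p. → 5 s.f.; 987.7 − 21.4624 = 966.2376, limited to 1 d.p. → 4 s.f.
Carrying full precision, 487.4443 ÷ 966.2376 = 0.504476642184…; keep min(5, 4) = 4 s.f.
Rounded to 4 significant figures: 0.5045.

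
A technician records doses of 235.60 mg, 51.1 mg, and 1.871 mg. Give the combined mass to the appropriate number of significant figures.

235.60 mg + 51.1 mg + 1.871 mg = 288.571 mg.
Addition/subtraction keeps the fewest decimal places: 235.60 → 2 decimal places, 51.1 → 1 decimal place, 1.871 → 3 decimal places; limit is 1.
Rounded to 1 decimal place: 288.6 mg.

288.6 mg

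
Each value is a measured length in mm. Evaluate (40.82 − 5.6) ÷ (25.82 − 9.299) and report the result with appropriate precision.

40.82 − 5.6 = 35.22, limited to 1 d.p. → 3 s.f.; 25.82 − 9.299 = 16.521, limited to 2 d.p. → 4 s.f.
Carrying full precision, 35.22 ÷ 16.521 = 2.13183221355…; keep min(3, 4) = 3 s.f.
Rounded to 3 significant figures: 2.13.

2.13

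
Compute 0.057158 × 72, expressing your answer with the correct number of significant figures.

0.057158 × 72 = 4.115376
Multiplication/division keeps the fewest significant figures: 0.057158 → 5 s.f., 72 → 2 s.f.; limit is 2.
Rounded to 2 significant figures: 4.1.

4.1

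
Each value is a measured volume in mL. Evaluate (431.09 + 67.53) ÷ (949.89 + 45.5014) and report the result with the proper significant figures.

431.09 + 67.53 = 498.62, limited to 2 d.p. → 5 s.f.; 949.89 + 45.5014 = 995.3914, limited to 2 d.p. → 5 s.f.
Carrying full precision, 498.62 ÷ 995.3914 = 0.500928579451…; keep min(5, 5) = 5 s.f.
Rounded to 5 significant figures: 0.50093.

0.50093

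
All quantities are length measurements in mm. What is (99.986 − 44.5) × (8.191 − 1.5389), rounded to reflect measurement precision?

99.986 − 44.5 = 55.486, limited to 1 d.p. → 3 s.f.; 8.191 − 1.5389 = 6.6521, limited to 3 d.p. → 4 s.f.
Carrying full precision, 55.486 × 6.6521 = 369.0984206; keep min(3, 4) = 3 s.f.
Rounded to 3 significant figures: 369 mm².

369 mm²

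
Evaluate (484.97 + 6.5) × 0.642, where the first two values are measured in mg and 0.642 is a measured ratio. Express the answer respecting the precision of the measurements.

484.97 mg + 6.5 mg = 491.47 mg; the sum is limited to 1 decimal place (4 s.f.).
Carrying full precision, 491.47 × 0.642 = 315.52374 mg; 0.642 has 3 s.f., so the result keeps min(4, 3) = 3 s.f.
Rounded to 3 significant figures: 316 mg.

316 mg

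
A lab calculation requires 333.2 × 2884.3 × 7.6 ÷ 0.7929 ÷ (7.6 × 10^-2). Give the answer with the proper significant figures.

333.2 × 2884.3 × 7.6 ÷ 0.7929 ÷ (7.6 × 10^-2) = 121206805.398…
Multiplication/division keeps the fewest significant figures: 333.2 → 4 s.f., 2884.3 → 5 s.f., 7.6 → 2 s.f., 0.7929 → 4 s.f., 7.6 × 10^-2 → 2 s.f.; limit is 2.
Rounded to 2 significant figures: 1.2 × 10^8.

1.2 × 10^8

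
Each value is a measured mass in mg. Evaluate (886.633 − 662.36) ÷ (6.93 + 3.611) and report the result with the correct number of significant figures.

886.633 − 662.36 = 224.273, limited to 2 d.p. → 5 s.f.; 6.93 + 3.611 = 10.541, limited to 2 d.p. → 4 s.f.
Carrying full precision, 224.273 ÷ 10.541 = 21.2762546248…; keep min(5, 4) = 4 s.f.
Rounded to 4 significant figures: 21.28.

21.28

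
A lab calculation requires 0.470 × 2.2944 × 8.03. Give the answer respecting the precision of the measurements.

8.66

0.470 × 2.2944 × 8.03 = 8.65929504
Multiplication/division keeps the fewest significant figures: 0.470 → 3 s.f., 2.2944 → 5 s.f., 8.03 → 3 s.f.; limit is 3.
Rounded to 3 significant figures: 8.66.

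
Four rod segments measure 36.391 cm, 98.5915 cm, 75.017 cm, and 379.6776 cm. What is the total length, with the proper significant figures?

36.391 cm + 98.5915 cm + 75.017 cm + 379.6776 cm = 589.6771 cm.
Addition/subtraction keeps the fewest decimal places: 36.391 → 3 decimal places, 98.5915 → 4 decimal places, 75.017 → 3 decimal places, 379.6776 → 4 decimal places; limit is 3.
Rounded to 3 decimal places: 589.677 cm.

589.677 cm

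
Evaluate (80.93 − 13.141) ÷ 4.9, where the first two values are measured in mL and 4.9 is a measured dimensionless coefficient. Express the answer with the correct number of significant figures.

80.93 mL − 13.141 mL = 67.789 mL; the difference is limited to 2 decimal places (4 s.f.).
Carrying full precision, 67.789 ÷ 4.9 = 13.8344897959… mL; 4.9 has 2 s.f., so the result keeps min(4, 2) = 2 s.f.
Rounded to 2 significant figures: 14 mL.

14 mL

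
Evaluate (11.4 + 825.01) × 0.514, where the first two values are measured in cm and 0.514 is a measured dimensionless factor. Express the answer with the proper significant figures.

11.4 cm + 825.01 cm = 836.41 cm; the sum is limited to 1 decimal place (4 s.f.).
Carrying full precision, 836.41 × 0.514 = 429.91474 cm; 0.514 has 3 s.f., so the result keeps min(4, 3) = 3 s.f.
Rounded to 3 significant figures: 4.30 × 10² cm.

4.30 × 10² cm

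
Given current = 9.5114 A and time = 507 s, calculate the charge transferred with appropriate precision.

charge transferred = 9.5114 A × 507 s = 4822.2798 C.
9.5114 has 5 significant figures; 507 has 3.
Division/multiplication keeps the fewest: 3 significant figures.
Rounded: 4.82 × 10³ C.

4.82 × 10³ C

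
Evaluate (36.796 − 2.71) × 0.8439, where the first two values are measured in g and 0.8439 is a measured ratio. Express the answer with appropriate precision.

36.796 g − 2.71 g = 34.086 g; the difference is limited to 2 decimal places (4 s.f.).
Carrying full precision, 34.086 × 0.8439 = 28.7651754 g; 0.8439 has 4 s.f., so the result keeps min(4, 4) = 4 s.f.
Rounded to 4 significant figures: 28.77 g.

28.77 g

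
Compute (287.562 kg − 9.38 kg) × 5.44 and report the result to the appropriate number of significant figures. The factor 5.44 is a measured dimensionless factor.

1.51 × 10^3 kg

287.562 kg − 9.38 kg = 278.182 kg; the difference is limited to 2 decimal places (5 s.f.).
Carrying full precision, 278.182 × 5.44 = 1513.31008 kg; 5.44 has 3 s.f., so the result keeps min(5, 3) = 3 s.f.
Rounded to 3 significant figures: 1.51 × 10^3 kg.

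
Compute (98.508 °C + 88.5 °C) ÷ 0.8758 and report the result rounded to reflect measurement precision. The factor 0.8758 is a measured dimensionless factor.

98.508 °C + 88.5 °C = 187.008 °C; the sum is limited to 1 decimal place (4 s.f.).
Carrying full precision, 187.008 ÷ 0.8758 = 213.528202786… °C; 0.8758 has 4 s.f., so the result keeps min(4, 4) = 4 s.f.
Rounded to 4 significant figures: 213.5 °C.

213.5 °C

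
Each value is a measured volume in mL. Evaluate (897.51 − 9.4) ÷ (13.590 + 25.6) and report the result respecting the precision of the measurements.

897.51 − 9.4 = 888.11, limited to 1 d.p. → 4 s.f.; 13.590 + 25.6 = 39.190, limited to 1 d.p. → 3 s.f.
Carrying full precision, 888.11 ÷ 39.190 = 22.6616483797…; keep min(4, 3) = 3 s.f.
Rounded to 3 significant figures: 22.7.

22.7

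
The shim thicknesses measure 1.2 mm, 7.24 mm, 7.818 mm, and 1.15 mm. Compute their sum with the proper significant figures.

1.2 mm + 7.24 mm + 7.818 mm + 1.15 mm = 17.408 mm.
Addition/subtraction keeps the fewest decimal places: 1.2 → 1 decimal place, 7.24 → 2 decimal places, 7.818 → 3 decimal places, 1.15 → 2 decimal places; limit is 1.
Rounded to 1 decimal place: 17.4 mm.

17.4 mm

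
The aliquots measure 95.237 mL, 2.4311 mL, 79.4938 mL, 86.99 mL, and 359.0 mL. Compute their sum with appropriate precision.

95.237 mL + 2.4311 mL + 79.4938 mL + 86.99 mL + 359.0 mL = 623.1519 mL.
Addition/subtraction keeps the fewest decimal places: 95.237 → 3 decimal places, 2.4311 → 4 decimal places, 79.4938 → 4 decimal places, 86.99 → 2 decimal places, 359.0 → 1 decimal place; limit is 1.
Rounded to 1 decimal place: 623.2 mL.

623.2 mL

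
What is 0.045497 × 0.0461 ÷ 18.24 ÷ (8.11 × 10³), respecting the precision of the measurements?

1.42 × 10⁻⁸

0.045497 × 0.0461 ÷ 18.24 ÷ (8.11 × 10³) = 1.41787517306 × 10^-8…
Multiplication/division keeps the fewest significant figures: 0.045497 → 5 s.f., 0.0461 → 3 s.f., 18.24 → 4 s.f., 8.11 × 10³ → 3 s.f.; limit is 3.
Rounded to 3 significant figures: 1.42 × 10⁻⁸.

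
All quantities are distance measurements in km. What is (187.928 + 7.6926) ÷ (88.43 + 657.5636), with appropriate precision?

0.26223

187.928 + 7.6926 = 195.6206, limited to 3 d.p. → 6 s.f.; 88.43 + 657.5636 = 745.9936, limited to 2 d.p. → 5 s.f.
Carrying full precision, 195.6206 ÷ 745.9936 = 0.262228255041…; keep min(6, 5) = 5 s.f.
Rounded to 5 significant figures: 0.26223.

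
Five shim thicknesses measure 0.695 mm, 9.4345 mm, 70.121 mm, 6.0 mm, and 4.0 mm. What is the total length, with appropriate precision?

0.695 mm + 9.4345 mm + 70.121 mm + 6.0 mm + 4.0 mm = 90.2505 mm.
Addition/subtraction keeps the fewest decimal places: 0.695 → 3 decimal places, 9.4345 → 4 decimal places, 70.121 → 3 decimal places, 6.0 → 1 decimal place, 4.0 → 1 decimal place; limit is 1.
Rounded to 1 decimal place: 90.3 mm.

90.3 mm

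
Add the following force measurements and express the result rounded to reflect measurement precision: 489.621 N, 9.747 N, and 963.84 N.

489.621 N + 9.747 N + 963.84 N = 1463.208 N.
Addition/subtraction keeps the fewest decimal places: 489.621 → 3 decimal places, 9.747 → 3 decimal places, 963.84 → 2 decimal places; limit is 2.
Rounded to 2 decimal places: 1463.21 N.

1463.21 N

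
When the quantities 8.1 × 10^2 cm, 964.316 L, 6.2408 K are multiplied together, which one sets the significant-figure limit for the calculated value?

8.1 × 10^2 cm

8.1 × 10^2 cm → 2 s.f.; 964.316 L → 6 s.f.; 6.2408 K → 5 s.f.
The fewest is 2 significant figures, from 8.1 × 10^2 cm.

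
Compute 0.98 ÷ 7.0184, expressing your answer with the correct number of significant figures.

0.14

0.98 ÷ 7.0184 = 0.139632964778…
Multiplication/division keeps the fewest significant figures: 0.98 → 2 s.f., 7.0184 → 5 s.f.; limit is 2.
Rounded to 2 significant figures: 0.14.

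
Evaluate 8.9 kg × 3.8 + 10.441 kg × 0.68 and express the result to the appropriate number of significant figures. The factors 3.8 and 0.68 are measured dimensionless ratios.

8.9 × 3.8 = 33.82 → 34 kg (2 s.f., last digit at the 10^0 place).
10.441 × 0.68 = 7.09988 → 7.1 kg (2 s.f., last digit at the 10^-1 place).
Sum: 40.91988 kg; keep the coarser place, 10^0.
Result: 41 kg.

41 kg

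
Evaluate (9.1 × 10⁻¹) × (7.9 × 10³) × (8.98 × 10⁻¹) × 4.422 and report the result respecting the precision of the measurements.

(9.1 × 10⁻¹) × (7.9 × 10³) × (8.98 × 10⁻¹) × 4.422 = 28547.202684
Multiplication/division keeps the fewest significant figures: 9.1 × 10⁻¹ → 2 s.f., 7.9 × 10³ → 2 s.f., 8.98 × 10⁻¹ → 3 s.f., 4.422 → 4 s.f.; limit is 2.
Rounded to 2 significant figures: 2.9 × 10⁴.

2.9 × 10⁴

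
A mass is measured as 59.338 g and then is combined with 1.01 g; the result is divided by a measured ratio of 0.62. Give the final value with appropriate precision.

59.338 g + 1.01 g = 60.348 g; the sum is limited to 2 decimal places (4 s.f.).
Carrying full precision, 60.348 ÷ 0.62 = 97.335483871… g; 0.62 has 2 s.f., so the result keeps min(4, 2) = 2 s.f.
Rounded to 2 significant figures: 97 g.

97 g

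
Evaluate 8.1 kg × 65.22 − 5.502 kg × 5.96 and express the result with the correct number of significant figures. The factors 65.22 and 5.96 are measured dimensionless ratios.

5.0 × 10² kg

8.1 × 65.22 = 528.282 → 5.3 × 10² kg (2 s.f., last digit at the 10^1 place).
5.502 × 5.96 = 32.79192 → 32.8 kg (3 s.f., last digit at the 10^-1 place).
Difference: 495.49008 kg; keep the coarser place, 10^1.
Result: 5.0 × 10² kg.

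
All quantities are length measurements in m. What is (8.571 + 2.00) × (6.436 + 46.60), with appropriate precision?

8.571 + 2.00 = 10.571, limited to 2 d.p. → 4 s.f.; 6.436 + 46.60 = 53.036, limited to 2 d.p. → 4 s.f.
Carrying full precision, 10.571 × 53.036 = 560.643556; keep min(4, 4) = 4 s.f.
Rounded to 4 significant figures: 560.6 m².

560.6 m²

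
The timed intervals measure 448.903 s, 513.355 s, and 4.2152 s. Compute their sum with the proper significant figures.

448.903 s + 513.355 s + 4.2152 s = 966.4732 s.
Addition/subtraction keeps the fewest decimal places: 448.903 → 3 decimal places, 513.355 → 3 decimal places, 4.2152 → 4 decimal places; limit is 3.
Rounded to 3 decimal places: 966.473 s.

966.473 s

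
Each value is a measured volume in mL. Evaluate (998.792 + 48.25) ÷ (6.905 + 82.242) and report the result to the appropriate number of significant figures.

998.792 + 48.25 = 1047.042, limited to 2 d.p. → 6 s.f.; 6.905 + 82.242 = 89.147, limited to 3 d.p. → 5 s.f.
Carrying full precision, 1047.042 ÷ 89.147 = 11.7451176147…; keep min(6, 5) = 5 s.f.
Rounded to 5 significant figures: 11.745.

11.745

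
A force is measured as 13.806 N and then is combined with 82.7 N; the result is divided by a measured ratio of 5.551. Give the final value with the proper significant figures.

13.806 N + 82.7 N = 96.506 N; the sum is limited to 1 decimal place (3 s.f.).
Carrying full precision, 96.506 ÷ 5.551 = 17.3853359755… N; 5.551 has 4 s.f., so the result keeps min(3, 4) = 3 s.f.
Rounded to 3 significant figures: 17.4 N.

17.4 N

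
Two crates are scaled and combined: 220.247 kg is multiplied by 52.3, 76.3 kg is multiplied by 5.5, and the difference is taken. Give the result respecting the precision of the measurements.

1.11 × 10⁴ kg

220.247 × 52.3 = 11518.9181 → 1.15 × 10⁴ kg (3 s.f., last digit at the 10^2 place).
76.3 × 5.5 = 419.65 → 4.2 × 10² kg (2 s.f., last digit at the 10^1 place).
Difference: 11099.2681 kg; keep the coarser place, 10^2.
Result: 1.11 × 10⁴ kg.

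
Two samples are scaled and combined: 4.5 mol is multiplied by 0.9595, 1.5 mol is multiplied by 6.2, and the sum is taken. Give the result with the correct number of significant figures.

13.6 mol

4.5 × 0.9595 = 4.31775 → 4.3 mol (2 s.f., last digit at the 10^-1 place).
1.5 × 6.2 = 9.3 → 9.3 mol (2 s.f., last digit at the 10^-1 place).
Sum: 13.61775 mol; keep the coarser place, 10^-1.
Result: 13.6 mol.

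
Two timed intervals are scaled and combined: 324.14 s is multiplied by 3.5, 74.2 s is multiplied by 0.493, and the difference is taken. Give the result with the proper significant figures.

324.14 × 3.5 = 1134.49 → 1.1 × 10³ s (2 s.f., last digit at the 10^2 place).
74.2 × 0.493 = 36.5806 → 36.6 s (3 s.f., last digit at the 10^-1 place).
Difference: 1097.9094 s; keep the coarser place, 10^2.
Result: 1.1 × 10³ s.

1.1 × 10³ s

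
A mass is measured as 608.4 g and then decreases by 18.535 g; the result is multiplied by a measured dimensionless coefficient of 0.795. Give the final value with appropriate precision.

469 g

608.4 g − 18.535 g = 589.865 g; the difference is limited to 1 decimal place (4 s.f.).
Carrying full precision, 589.865 × 0.795 = 468.942675 g; 0.795 has 3 s.f., so the result keeps min(4, 3) = 3 s.f.
Rounded to 3 significant figures: 469 g.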